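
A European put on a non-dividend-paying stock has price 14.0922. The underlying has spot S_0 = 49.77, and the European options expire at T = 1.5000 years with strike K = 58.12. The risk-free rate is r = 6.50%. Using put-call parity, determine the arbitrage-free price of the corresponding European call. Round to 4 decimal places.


Put-call parity: C - P = S_0 * exp(-qT) - K * exp(-rT).
S_0 * exp(-qT) = 49.7700 * 1.00000000 = 49.77000000
K * exp(-rT) = 58.1200 * 0.90710234 = 52.72078809
C = P + S*exp(-qT) - K*exp(-rT)
C = 14.0922 + 49.77000000 - 52.72078809 = 11.1414

Answer: Call price = 11.1414


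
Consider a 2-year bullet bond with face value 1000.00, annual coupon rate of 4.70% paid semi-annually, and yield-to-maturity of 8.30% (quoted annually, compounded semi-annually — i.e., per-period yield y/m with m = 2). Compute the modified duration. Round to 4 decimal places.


Answer: Modified duration = 1.8526

Derivation:
Coupon per period c = face * coupon_rate / m = 23.500000
Periods per year m = 2; per-period yield y/m = 0.041500
Number of cashflows N = 4
Cashflows (t years, CF_t, discount factor 1/(1+y/m)^(m*t), PV):
  t = 0.5000: CF_t = 23.500000, DF = 0.960154, PV = 22.563610
  t = 1.0000: CF_t = 23.500000, DF = 0.921895, PV = 21.664532
  t = 1.5000: CF_t = 23.500000, DF = 0.885161, PV = 20.801279
  t = 2.0000: CF_t = 1023.500000, DF = 0.849890, PV = 869.862783
Price P = sum_t PV_t = 934.892204
First compute Macaulay numerator sum_t t * PV_t:
  t * PV_t at t = 0.5000: 11.281805
  t * PV_t at t = 1.0000: 21.664532
  t * PV_t at t = 1.5000: 31.201919
  t * PV_t at t = 2.0000: 1739.725565
Macaulay duration D = 1803.873821 / 934.892204 = 1.929499
Modified duration = D / (1 + y/m) = 1.929499 / (1 + 0.041500) = 1.852616


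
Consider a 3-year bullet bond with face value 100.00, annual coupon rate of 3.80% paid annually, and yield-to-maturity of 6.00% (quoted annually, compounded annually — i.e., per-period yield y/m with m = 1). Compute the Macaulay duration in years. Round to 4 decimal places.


Coupon per period c = face * coupon_rate / m = 3.800000
Periods per year m = 1; per-period yield y/m = 0.060000
Number of cashflows N = 3
Cashflows (t years, CF_t, discount factor 1/(1+y/m)^(m*t), PV):
  t = 1.0000: CF_t = 3.800000, DF = 0.943396, PV = 3.584906
  t = 2.0000: CF_t = 3.800000, DF = 0.889996, PV = 3.381986
  t = 3.0000: CF_t = 103.800000, DF = 0.839619, PV = 87.152482
Price P = sum_t PV_t = 94.119374
Macaulay numerator sum_t t * PV_t:
  t * PV_t at t = 1.0000: 3.584906
  t * PV_t at t = 2.0000: 6.763973
  t * PV_t at t = 3.0000: 261.457445
Macaulay duration D = (sum_t t * PV_t) / P = 271.806323 / 94.119374 = 2.887889

Answer: Macaulay duration = 2.8879 years


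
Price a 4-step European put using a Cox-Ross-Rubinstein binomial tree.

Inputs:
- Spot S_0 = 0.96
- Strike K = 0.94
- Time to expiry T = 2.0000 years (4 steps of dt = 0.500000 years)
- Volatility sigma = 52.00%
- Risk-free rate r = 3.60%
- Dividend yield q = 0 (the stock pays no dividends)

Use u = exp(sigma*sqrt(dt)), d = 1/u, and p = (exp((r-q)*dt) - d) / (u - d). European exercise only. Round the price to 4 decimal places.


dt = T/N = 0.500000
u = exp(sigma*sqrt(dt)) = 1.444402; d = 1/u = 0.692328
p = (exp((r-q)*dt) - d) / (u - d) = 0.433248
Discount per step: exp(-r*dt) = 0.982161
Stock lattice S(k, i) with i counting down-moves:
  k=0: S(0,0) = 0.9600
  k=1: S(1,0) = 1.3866; S(1,1) = 0.6646
  k=2: S(2,0) = 2.0028; S(2,1) = 0.9600; S(2,2) = 0.4601
  k=3: S(3,0) = 2.8929; S(3,1) = 1.3866; S(3,2) = 0.6646; S(3,3) = 0.3186
  k=4: S(4,0) = 4.1785; S(4,1) = 2.0028; S(4,2) = 0.9600; S(4,3) = 0.4601; S(4,4) = 0.2206
Terminal payoffs V(N, i) = max(K - S_T, 0):
  V(4,0) = 0.000000; V(4,1) = 0.000000; V(4,2) = 0.000000; V(4,3) = 0.479855; V(4,4) = 0.719444
Backward induction: V(k, i) = exp(-r*dt) * [p * V(k+1, i) + (1-p) * V(k+1, i+1)].
  V(3,0) = exp(-r*dt) * [p*0.000000 + (1-p)*0.000000] = 0.000000
  V(3,1) = exp(-r*dt) * [p*0.000000 + (1-p)*0.000000] = 0.000000
  V(3,2) = exp(-r*dt) * [p*0.000000 + (1-p)*0.479855] = 0.267107
  V(3,3) = exp(-r*dt) * [p*0.479855 + (1-p)*0.719444] = 0.604660
  V(2,0) = exp(-r*dt) * [p*0.000000 + (1-p)*0.000000] = 0.000000
  V(2,1) = exp(-r*dt) * [p*0.000000 + (1-p)*0.267107] = 0.148683
  V(2,2) = exp(-r*dt) * [p*0.267107 + (1-p)*0.604660] = 0.450238
  V(1,0) = exp(-r*dt) * [p*0.000000 + (1-p)*0.148683] = 0.082763
  V(1,1) = exp(-r*dt) * [p*0.148683 + (1-p)*0.450238] = 0.313888
  V(0,0) = exp(-r*dt) * [p*0.082763 + (1-p)*0.313888] = 0.209941

Answer: Price = V(0,0) = 0.2099


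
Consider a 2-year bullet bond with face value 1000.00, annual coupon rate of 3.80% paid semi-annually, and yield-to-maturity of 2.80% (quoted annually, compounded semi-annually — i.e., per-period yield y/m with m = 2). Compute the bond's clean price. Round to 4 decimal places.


Coupon per period c = face * coupon_rate / m = 19.000000
Periods per year m = 2; per-period yield y/m = 0.014000
Number of cashflows N = 4
Cashflows (t years, CF_t, discount factor 1/(1+y/m)^(m*t), PV):
  t = 0.5000: CF_t = 19.000000, DF = 0.986193, PV = 18.737673
  t = 1.0000: CF_t = 19.000000, DF = 0.972577, PV = 18.478967
  t = 1.5000: CF_t = 19.000000, DF = 0.959149, PV = 18.223833
  t = 2.0000: CF_t = 1019.000000, DF = 0.945906, PV = 963.878657
Price P = sum_t PV_t = 1019.319130

Answer: Price = 1019.3191


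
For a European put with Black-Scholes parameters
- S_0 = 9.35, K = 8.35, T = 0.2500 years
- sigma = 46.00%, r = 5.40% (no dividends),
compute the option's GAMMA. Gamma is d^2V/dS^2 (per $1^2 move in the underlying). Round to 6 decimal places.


Answer: Gamma = 0.148661

Derivation:
d1 = 0.6654991497; d2 = 0.4354991497
phi(d1) = 0.3196965251; exp(-qT) = 1.0000000000; exp(-rT) = 0.9865907163
Gamma = exp(-qT) * phi(d1) / (S * sigma * sqrt(T)) = 1.0000000000 * 0.3196965251 / (9.3500 * 0.4600 * 0.5000000000) = 0.148661


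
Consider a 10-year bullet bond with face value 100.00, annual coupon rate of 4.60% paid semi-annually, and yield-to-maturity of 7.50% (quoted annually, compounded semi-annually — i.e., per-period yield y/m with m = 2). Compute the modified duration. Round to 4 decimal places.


Answer: Modified duration = 7.5720

Derivation:
Coupon per period c = face * coupon_rate / m = 2.300000
Periods per year m = 2; per-period yield y/m = 0.037500
Number of cashflows N = 20
Cashflows (t years, CF_t, discount factor 1/(1+y/m)^(m*t), PV):
  t = 0.5000: CF_t = 2.300000, DF = 0.963855, PV = 2.216867
  t = 1.0000: CF_t = 2.300000, DF = 0.929017, PV = 2.136740
  t = 1.5000: CF_t = 2.300000, DF = 0.895438, PV = 2.059508
  t = 2.0000: CF_t = 2.300000, DF = 0.863073, PV = 1.985068
  t = 2.5000: CF_t = 2.300000, DF = 0.831878, PV = 1.913319
  t = 3.0000: CF_t = 2.300000, DF = 0.801810, PV = 1.844163
  t = 3.5000: CF_t = 2.300000, DF = 0.772829, PV = 1.777506
  t = 4.0000: CF_t = 2.300000, DF = 0.744895, PV = 1.713259
  t = 4.5000: CF_t = 2.300000, DF = 0.717971, PV = 1.651334
  t = 5.0000: CF_t = 2.300000, DF = 0.692020, PV = 1.591647
  t = 5.5000: CF_t = 2.300000, DF = 0.667008, PV = 1.534118
  t = 6.0000: CF_t = 2.300000, DF = 0.642899, PV = 1.478668
  t = 6.5000: CF_t = 2.300000, DF = 0.619662, PV = 1.425222
  t = 7.0000: CF_t = 2.300000, DF = 0.597264, PV = 1.373708
  t = 7.5000: CF_t = 2.300000, DF = 0.575676, PV = 1.324056
  t = 8.0000: CF_t = 2.300000, DF = 0.554869, PV = 1.276198
  t = 8.5000: CF_t = 2.300000, DF = 0.534813, PV = 1.230071
  t = 9.0000: CF_t = 2.300000, DF = 0.515483, PV = 1.185610
  t = 9.5000: CF_t = 2.300000, DF = 0.496851, PV = 1.142757
  t = 10.0000: CF_t = 102.300000, DF = 0.478892, PV = 48.990687
Price P = sum_t PV_t = 79.850504
First compute Macaulay numerator sum_t t * PV_t:
  t * PV_t at t = 0.5000: 1.108434
  t * PV_t at t = 1.0000: 2.136740
  t * PV_t at t = 1.5000: 3.089262
  t * PV_t at t = 2.0000: 3.970136
  t * PV_t at t = 2.5000: 4.783297
  t * PV_t at t = 3.0000: 5.532488
  t * PV_t at t = 3.5000: 6.221271
  t * PV_t at t = 4.0000: 6.853036
  t * PV_t at t = 4.5000: 7.431002
  t * PV_t at t = 5.0000: 7.958235
  t * PV_t at t = 5.5000: 8.437647
  t * PV_t at t = 6.0000: 8.872006
  t * PV_t at t = 6.5000: 9.263942
  t * PV_t at t = 7.0000: 9.615955
  t * PV_t at t = 7.5000: 9.930418
  t * PV_t at t = 8.0000: 10.209586
  t * PV_t at t = 8.5000: 10.455600
  t * PV_t at t = 9.0000: 10.670492
  t * PV_t at t = 9.5000: 10.856190
  t * PV_t at t = 10.0000: 489.906866
Macaulay duration D = 627.302603 / 79.850504 = 7.855963
Modified duration = D / (1 + y/m) = 7.855963 / (1 + 0.037500) = 7.572013


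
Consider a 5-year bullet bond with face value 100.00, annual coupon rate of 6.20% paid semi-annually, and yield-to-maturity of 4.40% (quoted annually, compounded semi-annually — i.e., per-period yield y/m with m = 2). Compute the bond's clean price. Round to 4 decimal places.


Answer: Price = 108.0004

Derivation:
Coupon per period c = face * coupon_rate / m = 3.100000
Periods per year m = 2; per-period yield y/m = 0.022000
Number of cashflows N = 10
Cashflows (t years, CF_t, discount factor 1/(1+y/m)^(m*t), PV):
  t = 0.5000: CF_t = 3.100000, DF = 0.978474, PV = 3.033268
  t = 1.0000: CF_t = 3.100000, DF = 0.957411, PV = 2.967973
  t = 1.5000: CF_t = 3.100000, DF = 0.936801, PV = 2.904083
  t = 2.0000: CF_t = 3.100000, DF = 0.916635, PV = 2.841568
  t = 2.5000: CF_t = 3.100000, DF = 0.896903, PV = 2.780400
  t = 3.0000: CF_t = 3.100000, DF = 0.877596, PV = 2.720548
  t = 3.5000: CF_t = 3.100000, DF = 0.858704, PV = 2.661984
  t = 4.0000: CF_t = 3.100000, DF = 0.840220, PV = 2.604681
  t = 4.5000: CF_t = 3.100000, DF = 0.822133, PV = 2.548611
  t = 5.0000: CF_t = 103.100000, DF = 0.804435, PV = 82.937265
Price P = sum_t PV_t = 108.000380


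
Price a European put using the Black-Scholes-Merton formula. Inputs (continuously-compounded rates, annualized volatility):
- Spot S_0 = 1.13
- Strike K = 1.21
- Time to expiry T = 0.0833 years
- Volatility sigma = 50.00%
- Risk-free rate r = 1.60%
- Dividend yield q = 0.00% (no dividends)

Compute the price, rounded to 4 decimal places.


d1 = (ln(S/K) + (r - q + 0.5*sigma^2) * T) / (sigma * sqrt(T)) = -0.39261270
d2 = d1 - sigma * sqrt(T) = -0.53692140
exp(-rT) = 0.99866809; exp(-qT) = 1.00000000
P = K * exp(-rT) * N(-d2) - S_0 * exp(-qT) * N(-d1)
N(-d1) = 0.65269722; N(-d2) = 0.70433904
P = 1.2100 * 0.99866809 * 0.70433904 - 1.1300 * 1.00000000 * 0.65269722 = 0.1136

Answer: Price = 0.1136


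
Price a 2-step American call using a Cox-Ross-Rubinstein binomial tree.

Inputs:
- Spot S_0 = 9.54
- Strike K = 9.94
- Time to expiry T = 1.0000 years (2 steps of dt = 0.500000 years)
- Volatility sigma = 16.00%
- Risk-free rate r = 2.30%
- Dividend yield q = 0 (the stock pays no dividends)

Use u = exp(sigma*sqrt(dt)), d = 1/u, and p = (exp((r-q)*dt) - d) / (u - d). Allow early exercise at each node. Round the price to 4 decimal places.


dt = T/N = 0.500000
u = exp(sigma*sqrt(dt)) = 1.119785; d = 1/u = 0.893028
p = (exp((r-q)*dt) - d) / (u - d) = 0.522754
Discount per step: exp(-r*dt) = 0.988566
Stock lattice S(k, i) with i counting down-moves:
  k=0: S(0,0) = 9.5400
  k=1: S(1,0) = 10.6828; S(1,1) = 8.5195
  k=2: S(2,0) = 11.9624; S(2,1) = 9.5400; S(2,2) = 7.6081
Terminal payoffs V(N, i) = max(S_T - K, 0):
  V(2,0) = 2.022391; V(2,1) = 0.000000; V(2,2) = 0.000000
Backward induction: V(k, i) = exp(-r*dt) * [p * V(k+1, i) + (1-p) * V(k+1, i+1)]; then take max(V_cont, immediate exercise) for American.
  V(1,0) = exp(-r*dt) * [p*2.022391 + (1-p)*0.000000] = 1.045124; exercise = 0.742753; V(1,0) = max -> 1.045124
  V(1,1) = exp(-r*dt) * [p*0.000000 + (1-p)*0.000000] = 0.000000; exercise = 0.000000; V(1,1) = max -> 0.000000
  V(0,0) = exp(-r*dt) * [p*1.045124 + (1-p)*0.000000] = 0.540095; exercise = 0.000000; V(0,0) = max -> 0.540095

Answer: Price = V(0,0) = 0.5401


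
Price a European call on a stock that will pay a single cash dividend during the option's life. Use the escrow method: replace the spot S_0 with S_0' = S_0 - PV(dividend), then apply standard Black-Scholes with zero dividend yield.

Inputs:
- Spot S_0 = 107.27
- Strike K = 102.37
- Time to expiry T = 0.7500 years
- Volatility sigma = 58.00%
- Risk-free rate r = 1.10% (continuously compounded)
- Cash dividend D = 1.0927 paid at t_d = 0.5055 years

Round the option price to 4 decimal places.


Answer: Price = 23.0021

Derivation:
PV(D) = D * exp(-r * t_d) = 1.0927 * 0.99445493 = 1.08664090
S_0' = S_0 - PV(D) = 107.2700 - 1.08664090 = 106.18335910
d1 = (ln(S_0'/K) + (r + sigma^2/2)*T) / (sigma*sqrt(T)) = 0.34038522
d2 = d1 - sigma*sqrt(T) = -0.16190952
exp(-rT) = 0.99178394
N(d1) = 0.63321677; N(d2) = 0.43568855
C = S_0' * N(d1) - K * exp(-rT) * N(d2) = 106.18335910 * 0.63321677 - 102.3700 * 0.99178394 * 0.43568855 = 23.0021


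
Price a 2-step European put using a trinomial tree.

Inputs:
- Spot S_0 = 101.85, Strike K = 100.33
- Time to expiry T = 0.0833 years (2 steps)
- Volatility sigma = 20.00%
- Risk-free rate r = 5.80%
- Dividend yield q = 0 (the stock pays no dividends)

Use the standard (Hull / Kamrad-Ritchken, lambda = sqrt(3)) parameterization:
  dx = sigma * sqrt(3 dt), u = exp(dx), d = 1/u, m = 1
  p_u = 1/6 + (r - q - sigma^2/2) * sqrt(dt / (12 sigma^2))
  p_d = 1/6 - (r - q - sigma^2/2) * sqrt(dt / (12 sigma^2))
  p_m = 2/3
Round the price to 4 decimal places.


Answer: Price = V(0,0) = 1.4071

Derivation:
dt = T/N = 0.041650; dx = sigma*sqrt(3*dt) = 0.070697
u = exp(dx) = 1.073255; d = 1/u = 0.931745
p_u = 0.177860, p_m = 0.666667, p_d = 0.155473
Discount per step: exp(-r*dt) = 0.997587
Stock lattice S(k, j) with j the centered position index:
  k=0: S(0,+0) = 101.8500
  k=1: S(1,-1) = 94.8982; S(1,+0) = 101.8500; S(1,+1) = 109.3111
  k=2: S(2,-2) = 88.4209; S(2,-1) = 94.8982; S(2,+0) = 101.8500; S(2,+1) = 109.3111; S(2,+2) = 117.3187
Terminal payoffs V(N, j) = max(K - S_T, 0):
  V(2,-2) = 11.909126; V(2,-1) = 5.431812; V(2,+0) = 0.000000; V(2,+1) = 0.000000; V(2,+2) = 0.000000
Backward induction: V(k, j) = exp(-r*dt) * [p_u * V(k+1, j+1) + p_m * V(k+1, j) + p_d * V(k+1, j-1)]
  V(1,-1) = exp(-r*dt) * [p_u*0.000000 + p_m*5.431812 + p_d*11.909126] = 5.459552
  V(1,+0) = exp(-r*dt) * [p_u*0.000000 + p_m*0.000000 + p_d*5.431812] = 0.842463
  V(1,+1) = exp(-r*dt) * [p_u*0.000000 + p_m*0.000000 + p_d*0.000000] = 0.000000
  V(0,+0) = exp(-r*dt) * [p_u*0.000000 + p_m*0.842463 + p_d*5.459552] = 1.407052


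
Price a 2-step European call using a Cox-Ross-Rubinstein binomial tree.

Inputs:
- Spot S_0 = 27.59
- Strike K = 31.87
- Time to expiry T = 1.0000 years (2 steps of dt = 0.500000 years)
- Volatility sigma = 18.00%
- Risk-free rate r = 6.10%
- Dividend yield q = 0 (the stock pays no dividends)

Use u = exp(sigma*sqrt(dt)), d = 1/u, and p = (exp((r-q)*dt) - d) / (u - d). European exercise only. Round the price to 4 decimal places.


Answer: Price = V(0,0) = 1.2159

Derivation:
dt = T/N = 0.500000
u = exp(sigma*sqrt(dt)) = 1.135734; d = 1/u = 0.880488
p = (exp((r-q)*dt) - d) / (u - d) = 0.589556
Discount per step: exp(-r*dt) = 0.969960
Stock lattice S(k, i) with i counting down-moves:
  k=0: S(0,0) = 27.5900
  k=1: S(1,0) = 31.3349; S(1,1) = 24.2927
  k=2: S(2,0) = 35.5881; S(2,1) = 27.5900; S(2,2) = 21.3894
Terminal payoffs V(N, i) = max(S_T - K, 0):
  V(2,0) = 3.718118; V(2,1) = 0.000000; V(2,2) = 0.000000
Backward induction: V(k, i) = exp(-r*dt) * [p * V(k+1, i) + (1-p) * V(k+1, i+1)].
  V(1,0) = exp(-r*dt) * [p*3.718118 + (1-p)*0.000000] = 2.126193
  V(1,1) = exp(-r*dt) * [p*0.000000 + (1-p)*0.000000] = 0.000000
  V(0,0) = exp(-r*dt) * [p*2.126193 + (1-p)*0.000000] = 1.215856


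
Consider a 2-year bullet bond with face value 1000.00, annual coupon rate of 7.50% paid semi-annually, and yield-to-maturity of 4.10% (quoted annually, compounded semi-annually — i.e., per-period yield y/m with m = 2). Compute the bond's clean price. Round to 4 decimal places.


Coupon per period c = face * coupon_rate / m = 37.500000
Periods per year m = 2; per-period yield y/m = 0.020500
Number of cashflows N = 4
Cashflows (t years, CF_t, discount factor 1/(1+y/m)^(m*t), PV):
  t = 0.5000: CF_t = 37.500000, DF = 0.979912, PV = 36.746693
  t = 1.0000: CF_t = 37.500000, DF = 0.960227, PV = 36.008518
  t = 1.5000: CF_t = 37.500000, DF = 0.940938, PV = 35.285172
  t = 2.0000: CF_t = 1037.500000, DF = 0.922036, PV = 956.612539
Price P = sum_t PV_t = 1064.652922

Answer: Price = 1064.6529


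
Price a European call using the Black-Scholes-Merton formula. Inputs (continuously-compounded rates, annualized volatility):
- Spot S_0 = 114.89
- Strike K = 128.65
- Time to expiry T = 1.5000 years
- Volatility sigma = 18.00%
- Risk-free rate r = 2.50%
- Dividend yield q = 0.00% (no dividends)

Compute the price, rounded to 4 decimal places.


d1 = (ln(S/K) + (r - q + 0.5*sigma^2) * T) / (sigma * sqrt(T)) = -0.23279402
d2 = d1 - sigma * sqrt(T) = -0.45324809
exp(-rT) = 0.96319442; exp(-qT) = 1.00000000
C = S_0 * exp(-qT) * N(d1) - K * exp(-rT) * N(d2)
N(d1) = 0.40796068; N(d2) = 0.32518505
C = 114.8900 * 1.00000000 * 0.40796068 - 128.6500 * 0.96319442 * 0.32518505 = 6.5753

Answer: Price = 6.5753


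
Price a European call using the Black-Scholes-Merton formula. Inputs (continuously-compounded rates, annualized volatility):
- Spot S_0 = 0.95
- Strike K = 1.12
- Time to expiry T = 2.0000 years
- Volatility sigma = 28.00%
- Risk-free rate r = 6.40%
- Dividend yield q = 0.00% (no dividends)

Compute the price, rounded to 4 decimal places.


Answer: Price = 0.1348

Derivation:
d1 = (ln(S/K) + (r - q + 0.5*sigma^2) * T) / (sigma * sqrt(T)) = 0.10550543
d2 = d1 - sigma * sqrt(T) = -0.29047436
exp(-rT) = 0.87985338; exp(-qT) = 1.00000000
C = S_0 * exp(-qT) * N(d1) - K * exp(-rT) * N(d2)
N(d1) = 0.54201262; N(d2) = 0.38572668
C = 0.9500 * 1.00000000 * 0.54201262 - 1.1200 * 0.87985338 * 0.38572668 = 0.1348


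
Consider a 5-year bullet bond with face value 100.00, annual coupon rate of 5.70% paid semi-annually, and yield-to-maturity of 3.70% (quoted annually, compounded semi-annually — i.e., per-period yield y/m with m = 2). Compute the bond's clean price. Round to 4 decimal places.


Answer: Price = 109.0535

Derivation:
Coupon per period c = face * coupon_rate / m = 2.850000
Periods per year m = 2; per-period yield y/m = 0.018500
Number of cashflows N = 10
Cashflows (t years, CF_t, discount factor 1/(1+y/m)^(m*t), PV):
  t = 0.5000: CF_t = 2.850000, DF = 0.981836, PV = 2.798233
  t = 1.0000: CF_t = 2.850000, DF = 0.964002, PV = 2.747406
  t = 1.5000: CF_t = 2.850000, DF = 0.946492, PV = 2.697502
  t = 2.0000: CF_t = 2.850000, DF = 0.929300, PV = 2.648505
  t = 2.5000: CF_t = 2.850000, DF = 0.912420, PV = 2.600397
  t = 3.0000: CF_t = 2.850000, DF = 0.895847, PV = 2.553164
  t = 3.5000: CF_t = 2.850000, DF = 0.879575, PV = 2.506788
  t = 4.0000: CF_t = 2.850000, DF = 0.863598, PV = 2.461255
  t = 4.5000: CF_t = 2.850000, DF = 0.847912, PV = 2.416549
  t = 5.0000: CF_t = 102.850000, DF = 0.832510, PV = 85.623694
Price P = sum_t PV_t = 109.053492


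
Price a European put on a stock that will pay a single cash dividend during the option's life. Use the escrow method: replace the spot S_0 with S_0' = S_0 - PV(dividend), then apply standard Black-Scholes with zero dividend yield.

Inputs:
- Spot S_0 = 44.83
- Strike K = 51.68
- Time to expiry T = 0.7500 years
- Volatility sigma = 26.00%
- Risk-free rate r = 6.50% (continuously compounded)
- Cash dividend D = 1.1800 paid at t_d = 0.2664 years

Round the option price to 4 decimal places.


PV(D) = D * exp(-r * t_d) = 1.1800 * 0.98283306 = 1.15974301
S_0' = S_0 - PV(D) = 44.8300 - 1.15974301 = 43.67025699
d1 = (ln(S_0'/K) + (r + sigma^2/2)*T) / (sigma*sqrt(T)) = -0.41881702
d2 = d1 - sigma*sqrt(T) = -0.64398363
exp(-rT) = 0.95241920
N(-d1) = 0.66232507; N(-d2) = 0.74020697
P = K * exp(-rT) * N(-d2) - S_0' * N(-d1) = 51.6800 * 0.95241920 * 0.74020697 - 43.67025699 * 0.66232507 = 7.5098

Answer: Price = 7.5098


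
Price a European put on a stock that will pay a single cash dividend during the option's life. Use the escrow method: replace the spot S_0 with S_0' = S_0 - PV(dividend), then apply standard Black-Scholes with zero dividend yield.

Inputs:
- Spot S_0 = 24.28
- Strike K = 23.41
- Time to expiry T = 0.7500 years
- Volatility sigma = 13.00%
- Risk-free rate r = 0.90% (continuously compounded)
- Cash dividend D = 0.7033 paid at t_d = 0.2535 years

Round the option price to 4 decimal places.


Answer: Price = 0.8962

Derivation:
PV(D) = D * exp(-r * t_d) = 0.7033 * 0.99772110 = 0.70169725
S_0' = S_0 - PV(D) = 24.2800 - 0.70169725 = 23.57830275
d1 = (ln(S_0'/K) + (r + sigma^2/2)*T) / (sigma*sqrt(T)) = 0.17987688
d2 = d1 - sigma*sqrt(T) = 0.06729357
exp(-rT) = 0.99327273
N(-d1) = 0.42862462; N(-d2) = 0.47317400
P = K * exp(-rT) * N(-d2) - S_0' * N(-d1) = 23.4100 * 0.99327273 * 0.47317400 - 23.57830275 * 0.42862462 = 0.8962


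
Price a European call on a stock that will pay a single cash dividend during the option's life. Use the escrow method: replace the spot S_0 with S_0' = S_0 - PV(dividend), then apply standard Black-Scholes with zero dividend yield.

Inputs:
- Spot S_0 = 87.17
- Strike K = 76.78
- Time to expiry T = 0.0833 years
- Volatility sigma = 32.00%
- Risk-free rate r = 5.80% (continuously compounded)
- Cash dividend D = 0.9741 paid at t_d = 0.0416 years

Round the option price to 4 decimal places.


Answer: Price = 10.1256

Derivation:
PV(D) = D * exp(-r * t_d) = 0.9741 * 0.99759011 = 0.97175252
S_0' = S_0 - PV(D) = 87.1700 - 0.97175252 = 86.19824748
d1 = (ln(S_0'/K) + (r + sigma^2/2)*T) / (sigma*sqrt(T)) = 1.35129175
d2 = d1 - sigma*sqrt(T) = 1.25893418
exp(-rT) = 0.99518025
N(d1) = 0.91169900; N(d2) = 0.89597295
C = S_0' * N(d1) - K * exp(-rT) * N(d2) = 86.19824748 * 0.91169900 - 76.7800 * 0.99518025 * 0.89597295 = 10.1256


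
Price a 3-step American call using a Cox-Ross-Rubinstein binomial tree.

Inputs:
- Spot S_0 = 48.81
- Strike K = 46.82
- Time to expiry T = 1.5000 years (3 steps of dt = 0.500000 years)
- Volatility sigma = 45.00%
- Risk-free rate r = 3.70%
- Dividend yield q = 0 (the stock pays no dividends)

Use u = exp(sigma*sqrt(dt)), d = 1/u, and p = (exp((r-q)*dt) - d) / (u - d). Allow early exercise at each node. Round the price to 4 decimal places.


Answer: Price = V(0,0) = 13.3008

Derivation:
dt = T/N = 0.500000
u = exp(sigma*sqrt(dt)) = 1.374648; d = 1/u = 0.727459
p = (exp((r-q)*dt) - d) / (u - d) = 0.449966
Discount per step: exp(-r*dt) = 0.981670
Stock lattice S(k, i) with i counting down-moves:
  k=0: S(0,0) = 48.8100
  k=1: S(1,0) = 67.0966; S(1,1) = 35.5073
  k=2: S(2,0) = 92.2342; S(2,1) = 48.8100; S(2,2) = 25.8301
  k=3: S(3,0) = 126.7896; S(3,1) = 67.0966; S(3,2) = 35.5073; S(3,3) = 18.7903
Terminal payoffs V(N, i) = max(S_T - K, 0):
  V(3,0) = 79.969644; V(3,1) = 20.276593; V(3,2) = 0.000000; V(3,3) = 0.000000
Backward induction: V(k, i) = exp(-r*dt) * [p * V(k+1, i) + (1-p) * V(k+1, i+1)]; then take max(V_cont, immediate exercise) for American.
  V(2,0) = exp(-r*dt) * [p*79.969644 + (1-p)*20.276593] = 46.272436; exercise = 45.414229; V(2,0) = max -> 46.272436
  V(2,1) = exp(-r*dt) * [p*20.276593 + (1-p)*0.000000] = 8.956542; exercise = 1.990000; V(2,1) = max -> 8.956542
  V(2,2) = exp(-r*dt) * [p*0.000000 + (1-p)*0.000000] = 0.000000; exercise = 0.000000; V(2,2) = max -> 0.000000
  V(1,0) = exp(-r*dt) * [p*46.272436 + (1-p)*8.956542] = 25.275482; exercise = 20.276593; V(1,0) = max -> 25.275482
  V(1,1) = exp(-r*dt) * [p*8.956542 + (1-p)*0.000000] = 3.956268; exercise = 0.000000; V(1,1) = max -> 3.956268
  V(0,0) = exp(-r*dt) * [p*25.275482 + (1-p)*3.956268] = 13.300837; exercise = 1.990000; V(0,0) = max -> 13.300837


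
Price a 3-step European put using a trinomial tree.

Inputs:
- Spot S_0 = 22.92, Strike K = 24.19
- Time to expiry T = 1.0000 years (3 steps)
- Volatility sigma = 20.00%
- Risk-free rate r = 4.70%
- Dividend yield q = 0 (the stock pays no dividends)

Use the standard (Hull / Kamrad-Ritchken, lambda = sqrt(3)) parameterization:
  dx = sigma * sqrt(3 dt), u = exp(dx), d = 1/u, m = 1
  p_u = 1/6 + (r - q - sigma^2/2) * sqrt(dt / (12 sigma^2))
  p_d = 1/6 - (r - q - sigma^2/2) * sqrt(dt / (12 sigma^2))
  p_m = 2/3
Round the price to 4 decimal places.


Answer: Price = V(0,0) = 1.9304

Derivation:
dt = T/N = 0.333333; dx = sigma*sqrt(3*dt) = 0.200000
u = exp(dx) = 1.221403; d = 1/u = 0.818731
p_u = 0.189167, p_m = 0.666667, p_d = 0.144167
Discount per step: exp(-r*dt) = 0.984455
Stock lattice S(k, j) with j the centered position index:
  k=0: S(0,+0) = 22.9200
  k=1: S(1,-1) = 18.7653; S(1,+0) = 22.9200; S(1,+1) = 27.9946
  k=2: S(2,-2) = 15.3637; S(2,-1) = 18.7653; S(2,+0) = 22.9200; S(2,+1) = 27.9946; S(2,+2) = 34.1926
  k=3: S(3,-3) = 12.5788; S(3,-2) = 15.3637; S(3,-1) = 18.7653; S(3,+0) = 22.9200; S(3,+1) = 27.9946; S(3,+2) = 34.1926; S(3,+3) = 41.7630
Terminal payoffs V(N, j) = max(K - S_T, 0):
  V(3,-3) = 11.611237; V(3,-2) = 8.826265; V(3,-1) = 5.424691; V(3,+0) = 1.270000; V(3,+1) = 0.000000; V(3,+2) = 0.000000; V(3,+3) = 0.000000
Backward induction: V(k, j) = exp(-r*dt) * [p_u * V(k+1, j+1) + p_m * V(k+1, j) + p_d * V(k+1, j-1)]
  V(2,-2) = exp(-r*dt) * [p_u*5.424691 + p_m*8.826265 + p_d*11.611237] = 8.450861
  V(2,-1) = exp(-r*dt) * [p_u*1.270000 + p_m*5.424691 + p_d*8.826265] = 5.049425
  V(2,+0) = exp(-r*dt) * [p_u*0.000000 + p_m*1.270000 + p_d*5.424691] = 1.603408
  V(2,+1) = exp(-r*dt) * [p_u*0.000000 + p_m*0.000000 + p_d*1.270000] = 0.180246
  V(2,+2) = exp(-r*dt) * [p_u*0.000000 + p_m*0.000000 + p_d*0.000000] = 0.000000
  V(1,-1) = exp(-r*dt) * [p_u*1.603408 + p_m*5.049425 + p_d*8.450861] = 4.811946
  V(1,+0) = exp(-r*dt) * [p_u*0.180246 + p_m*1.603408 + p_d*5.049425] = 1.802532
  V(1,+1) = exp(-r*dt) * [p_u*0.000000 + p_m*0.180246 + p_d*1.603408] = 0.345861
  V(0,+0) = exp(-r*dt) * [p_u*0.345861 + p_m*1.802532 + p_d*4.811946] = 1.930355


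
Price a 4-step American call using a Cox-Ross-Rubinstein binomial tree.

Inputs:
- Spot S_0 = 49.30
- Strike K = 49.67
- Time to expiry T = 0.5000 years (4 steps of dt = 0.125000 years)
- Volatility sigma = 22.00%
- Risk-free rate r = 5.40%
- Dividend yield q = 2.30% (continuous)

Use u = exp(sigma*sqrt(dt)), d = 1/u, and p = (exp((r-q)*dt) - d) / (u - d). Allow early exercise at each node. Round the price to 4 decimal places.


dt = T/N = 0.125000
u = exp(sigma*sqrt(dt)) = 1.080887; d = 1/u = 0.925166
p = (exp((r-q)*dt) - d) / (u - d) = 0.505497
Discount per step: exp(-r*dt) = 0.993273
Stock lattice S(k, i) with i counting down-moves:
  k=0: S(0,0) = 49.3000
  k=1: S(1,0) = 53.2877; S(1,1) = 45.6107
  k=2: S(2,0) = 57.5980; S(2,1) = 49.3000; S(2,2) = 42.1975
  k=3: S(3,0) = 62.2569; S(3,1) = 53.2877; S(3,2) = 45.6107; S(3,3) = 39.0397
  k=4: S(4,0) = 67.2927; S(4,1) = 57.5980; S(4,2) = 49.3000; S(4,3) = 42.1975; S(4,4) = 36.1182
Terminal payoffs V(N, i) = max(S_T - K, 0):
  V(4,0) = 17.622653; V(4,1) = 7.927984; V(4,2) = 0.000000; V(4,3) = 0.000000; V(4,4) = 0.000000
Backward induction: V(k, i) = exp(-r*dt) * [p * V(k+1, i) + (1-p) * V(k+1, i+1)]; then take max(V_cont, immediate exercise) for American.
  V(3,0) = exp(-r*dt) * [p*17.622653 + (1-p)*7.927984] = 12.742309; exercise = 12.586897; V(3,0) = max -> 12.742309
  V(3,1) = exp(-r*dt) * [p*7.927984 + (1-p)*0.000000] = 3.980612; exercise = 3.617716; V(3,1) = max -> 3.980612
  V(3,2) = exp(-r*dt) * [p*0.000000 + (1-p)*0.000000] = 0.000000; exercise = 0.000000; V(3,2) = max -> 0.000000
  V(3,3) = exp(-r*dt) * [p*0.000000 + (1-p)*0.000000] = 0.000000; exercise = 0.000000; V(3,3) = max -> 0.000000
  V(2,0) = exp(-r*dt) * [p*12.742309 + (1-p)*3.980612] = 8.353049; exercise = 7.927984; V(2,0) = max -> 8.353049
  V(2,1) = exp(-r*dt) * [p*3.980612 + (1-p)*0.000000] = 1.998651; exercise = 0.000000; V(2,1) = max -> 1.998651
  V(2,2) = exp(-r*dt) * [p*0.000000 + (1-p)*0.000000] = 0.000000; exercise = 0.000000; V(2,2) = max -> 0.000000
  V(1,0) = exp(-r*dt) * [p*8.353049 + (1-p)*1.998651] = 5.175726; exercise = 3.617716; V(1,0) = max -> 5.175726
  V(1,1) = exp(-r*dt) * [p*1.998651 + (1-p)*0.000000] = 1.003515; exercise = 0.000000; V(1,1) = max -> 1.003515
  V(0,0) = exp(-r*dt) * [p*5.175726 + (1-p)*1.003515] = 3.091616; exercise = 0.000000; V(0,0) = max -> 3.091616

Answer: Price = V(0,0) = 3.0916


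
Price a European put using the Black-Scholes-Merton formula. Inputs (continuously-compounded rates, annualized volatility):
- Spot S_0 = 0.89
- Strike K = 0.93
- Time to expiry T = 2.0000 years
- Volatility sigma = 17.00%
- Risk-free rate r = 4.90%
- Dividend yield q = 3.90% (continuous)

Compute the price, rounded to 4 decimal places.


Answer: Price = 0.0901

Derivation:
d1 = (ln(S/K) + (r - q + 0.5*sigma^2) * T) / (sigma * sqrt(T)) = 0.02053470
d2 = d1 - sigma * sqrt(T) = -0.21988161
exp(-rT) = 0.90664890; exp(-qT) = 0.92496443
P = K * exp(-rT) * N(-d2) - S_0 * exp(-qT) * N(-d1)
N(-d1) = 0.49180842; N(-d2) = 0.58701832
P = 0.9300 * 0.90664890 * 0.58701832 - 0.8900 * 0.92496443 * 0.49180842 = 0.0901


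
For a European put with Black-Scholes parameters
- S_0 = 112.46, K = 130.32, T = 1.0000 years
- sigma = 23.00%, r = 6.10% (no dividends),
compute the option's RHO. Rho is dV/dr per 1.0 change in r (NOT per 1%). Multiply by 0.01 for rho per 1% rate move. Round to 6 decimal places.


d1 = -0.2606320062; d2 = -0.4906320062
phi(d1) = 0.3856199213; exp(-qT) = 1.0000000000; exp(-rT) = 0.9408232398
N(-d2) = 0.6881566276
Rho = -K*T*exp(-rT)*N(-d2) = -130.3200 * 1.0000 * 0.9408232398 * 0.6881566276 = -84.373566

Answer: Rho = -84.373566


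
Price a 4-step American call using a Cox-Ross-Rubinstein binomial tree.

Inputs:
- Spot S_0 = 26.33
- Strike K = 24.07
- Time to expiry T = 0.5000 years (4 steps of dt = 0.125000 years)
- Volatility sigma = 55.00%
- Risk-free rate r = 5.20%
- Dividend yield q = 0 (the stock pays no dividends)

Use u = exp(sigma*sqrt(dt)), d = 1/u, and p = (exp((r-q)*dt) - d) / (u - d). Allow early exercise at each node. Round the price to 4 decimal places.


Answer: Price = V(0,0) = 5.5188

Derivation:
dt = T/N = 0.125000
u = exp(sigma*sqrt(dt)) = 1.214648; d = 1/u = 0.823284
p = (exp((r-q)*dt) - d) / (u - d) = 0.468202
Discount per step: exp(-r*dt) = 0.993521
Stock lattice S(k, i) with i counting down-moves:
  k=0: S(0,0) = 26.3300
  k=1: S(1,0) = 31.9817; S(1,1) = 21.6771
  k=2: S(2,0) = 38.8465; S(2,1) = 26.3300; S(2,2) = 17.8464
  k=3: S(3,0) = 47.1848; S(3,1) = 31.9817; S(3,2) = 21.6771; S(3,3) = 14.6926
  k=4: S(4,0) = 57.3129; S(4,1) = 38.8465; S(4,2) = 26.3300; S(4,3) = 17.8464; S(4,4) = 12.0962
Terminal payoffs V(N, i) = max(S_T - K, 0):
  V(4,0) = 33.242940; V(4,1) = 14.776489; V(4,2) = 2.260000; V(4,3) = 0.000000; V(4,4) = 0.000000
Backward induction: V(k, i) = exp(-r*dt) * [p * V(k+1, i) + (1-p) * V(k+1, i+1)]; then take max(V_cont, immediate exercise) for American.
  V(3,0) = exp(-r*dt) * [p*33.242940 + (1-p)*14.776489] = 23.270760; exercise = 23.114812; V(3,0) = max -> 23.270760
  V(3,1) = exp(-r*dt) * [p*14.776489 + (1-p)*2.260000] = 8.067631; exercise = 7.911683; V(3,1) = max -> 8.067631
  V(3,2) = exp(-r*dt) * [p*2.260000 + (1-p)*0.000000] = 1.051280; exercise = 0.000000; V(3,2) = max -> 1.051280
  V(3,3) = exp(-r*dt) * [p*0.000000 + (1-p)*0.000000] = 0.000000; exercise = 0.000000; V(3,3) = max -> 0.000000
  V(2,0) = exp(-r*dt) * [p*23.270760 + (1-p)*8.067631] = 15.087374; exercise = 14.776489; V(2,0) = max -> 15.087374
  V(2,1) = exp(-r*dt) * [p*8.067631 + (1-p)*1.051280] = 4.308252; exercise = 2.260000; V(2,1) = max -> 4.308252
  V(2,2) = exp(-r*dt) * [p*1.051280 + (1-p)*0.000000] = 0.489022; exercise = 0.000000; V(2,2) = max -> 0.489022
  V(1,0) = exp(-r*dt) * [p*15.087374 + (1-p)*4.308252] = 9.294445; exercise = 7.911683; V(1,0) = max -> 9.294445
  V(1,1) = exp(-r*dt) * [p*4.308252 + (1-p)*0.489022] = 2.262438; exercise = 0.000000; V(1,1) = max -> 2.262438
  V(0,0) = exp(-r*dt) * [p*9.294445 + (1-p)*2.262438] = 5.518846; exercise = 2.260000; V(0,0) = max -> 5.518846


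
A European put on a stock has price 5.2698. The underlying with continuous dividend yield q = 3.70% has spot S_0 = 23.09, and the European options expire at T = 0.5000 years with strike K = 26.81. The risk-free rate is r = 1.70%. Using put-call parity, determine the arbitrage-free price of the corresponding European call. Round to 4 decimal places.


Answer: Call price = 1.3535

Derivation:
Put-call parity: C - P = S_0 * exp(-qT) - K * exp(-rT).
S_0 * exp(-qT) = 23.0900 * 0.98167007 = 22.66676202
K * exp(-rT) = 26.8100 * 0.99153602 = 26.58308077
C = P + S*exp(-qT) - K*exp(-rT)
C = 5.2698 + 22.66676202 - 26.58308077 = 1.3535


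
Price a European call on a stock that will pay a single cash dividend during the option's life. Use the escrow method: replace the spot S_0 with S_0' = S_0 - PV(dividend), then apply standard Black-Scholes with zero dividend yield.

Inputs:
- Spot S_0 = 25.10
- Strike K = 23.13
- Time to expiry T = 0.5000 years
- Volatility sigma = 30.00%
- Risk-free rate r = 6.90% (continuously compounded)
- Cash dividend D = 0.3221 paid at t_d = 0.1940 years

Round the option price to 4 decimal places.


Answer: Price = 3.4399

Derivation:
PV(D) = D * exp(-r * t_d) = 0.3221 * 0.98670319 = 0.31781710
S_0' = S_0 - PV(D) = 25.1000 - 0.31781710 = 24.78218290
d1 = (ln(S_0'/K) + (r + sigma^2/2)*T) / (sigma*sqrt(T)) = 0.59394371
d2 = d1 - sigma*sqrt(T) = 0.38181167
exp(-rT) = 0.96608834
N(d1) = 0.72372512; N(d2) = 0.64869947
C = S_0' * N(d1) - K * exp(-rT) * N(d2) = 24.78218290 * 0.72372512 - 23.1300 * 0.96608834 * 0.64869947 = 3.4399


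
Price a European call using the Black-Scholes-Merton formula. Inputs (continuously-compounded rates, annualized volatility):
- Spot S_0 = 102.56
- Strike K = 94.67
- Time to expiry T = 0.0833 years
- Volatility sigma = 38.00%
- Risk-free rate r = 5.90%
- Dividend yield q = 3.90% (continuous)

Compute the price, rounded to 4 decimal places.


Answer: Price = 9.4440

Derivation:
d1 = (ln(S/K) + (r - q + 0.5*sigma^2) * T) / (sigma * sqrt(T)) = 0.79992163
d2 = d1 - sigma * sqrt(T) = 0.69024703
exp(-rT) = 0.99509736; exp(-qT) = 0.99675657
C = S_0 * exp(-qT) * N(d1) - K * exp(-rT) * N(d2)
N(d1) = 0.78812190; N(d2) = 0.75498057
C = 102.5600 * 0.99675657 * 0.78812190 - 94.6700 * 0.99509736 * 0.75498057 = 9.4440


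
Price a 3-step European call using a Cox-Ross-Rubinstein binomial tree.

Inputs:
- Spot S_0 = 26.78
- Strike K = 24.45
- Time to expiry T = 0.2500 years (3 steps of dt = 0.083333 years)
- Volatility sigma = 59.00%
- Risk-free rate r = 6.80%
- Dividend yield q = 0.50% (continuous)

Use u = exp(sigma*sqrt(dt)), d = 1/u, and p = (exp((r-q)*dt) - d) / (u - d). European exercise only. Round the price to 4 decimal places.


Answer: Price = V(0,0) = 4.6381

Derivation:
dt = T/N = 0.083333
u = exp(sigma*sqrt(dt)) = 1.185682; d = 1/u = 0.843396
p = (exp((r-q)*dt) - d) / (u - d) = 0.472901
Discount per step: exp(-r*dt) = 0.994349
Stock lattice S(k, i) with i counting down-moves:
  k=0: S(0,0) = 26.7800
  k=1: S(1,0) = 31.7526; S(1,1) = 22.5862
  k=2: S(2,0) = 37.6485; S(2,1) = 26.7800; S(2,2) = 19.0491
  k=3: S(3,0) = 44.6391; S(3,1) = 31.7526; S(3,2) = 22.5862; S(3,3) = 16.0659
Terminal payoffs V(N, i) = max(S_T - K, 0):
  V(3,0) = 20.189108; V(3,1) = 7.302570; V(3,2) = 0.000000; V(3,3) = 0.000000
Backward induction: V(k, i) = exp(-r*dt) * [p * V(k+1, i) + (1-p) * V(k+1, i+1)].
  V(2,0) = exp(-r*dt) * [p*20.189108 + (1-p)*7.302570] = 13.320933
  V(2,1) = exp(-r*dt) * [p*7.302570 + (1-p)*0.000000] = 3.433882
  V(2,2) = exp(-r*dt) * [p*0.000000 + (1-p)*0.000000] = 0.000000
  V(1,0) = exp(-r*dt) * [p*13.320933 + (1-p)*3.433882] = 8.063659
  V(1,1) = exp(-r*dt) * [p*3.433882 + (1-p)*0.000000] = 1.614712
  V(0,0) = exp(-r*dt) * [p*8.063659 + (1-p)*1.614712] = 4.638071


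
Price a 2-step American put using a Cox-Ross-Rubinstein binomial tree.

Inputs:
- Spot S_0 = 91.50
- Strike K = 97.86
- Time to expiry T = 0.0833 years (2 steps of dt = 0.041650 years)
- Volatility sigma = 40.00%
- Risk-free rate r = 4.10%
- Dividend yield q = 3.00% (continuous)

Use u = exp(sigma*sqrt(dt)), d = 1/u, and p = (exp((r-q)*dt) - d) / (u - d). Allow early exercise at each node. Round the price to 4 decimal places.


Answer: Price = V(0,0) = 8.5751

Derivation:
dt = T/N = 0.041650
u = exp(sigma*sqrt(dt)) = 1.085058; d = 1/u = 0.921610
p = (exp((r-q)*dt) - d) / (u - d) = 0.482407
Discount per step: exp(-r*dt) = 0.998294
Stock lattice S(k, i) with i counting down-moves:
  k=0: S(0,0) = 91.5000
  k=1: S(1,0) = 99.2828; S(1,1) = 84.3273
  k=2: S(2,0) = 107.7276; S(2,1) = 91.5000; S(2,2) = 77.7169
Terminal payoffs V(N, i) = max(K - S_T, 0):
  V(2,0) = 0.000000; V(2,1) = 6.360000; V(2,2) = 20.143132
Backward induction: V(k, i) = exp(-r*dt) * [p * V(k+1, i) + (1-p) * V(k+1, i+1)]; then take max(V_cont, immediate exercise) for American.
  V(1,0) = exp(-r*dt) * [p*0.000000 + (1-p)*6.360000] = 3.286277; exercise = 0.000000; V(1,0) = max -> 3.286277
  V(1,1) = exp(-r*dt) * [p*6.360000 + (1-p)*20.143132] = 13.471034; exercise = 13.532701; V(1,1) = max -> 13.532701
  V(0,0) = exp(-r*dt) * [p*3.286277 + (1-p)*13.532701] = 8.575102; exercise = 6.360000; V(0,0) = max -> 8.575102


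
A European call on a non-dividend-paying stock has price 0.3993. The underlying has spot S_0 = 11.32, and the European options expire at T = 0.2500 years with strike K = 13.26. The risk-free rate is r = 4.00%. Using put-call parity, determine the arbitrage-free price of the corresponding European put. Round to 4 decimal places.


Put-call parity: C - P = S_0 * exp(-qT) - K * exp(-rT).
S_0 * exp(-qT) = 11.3200 * 1.00000000 = 11.32000000
K * exp(-rT) = 13.2600 * 0.99004983 = 13.12806080
P = C - S*exp(-qT) + K*exp(-rT)
P = 0.3993 - 11.32000000 + 13.12806080 = 2.2074

Answer: Put price = 2.2074


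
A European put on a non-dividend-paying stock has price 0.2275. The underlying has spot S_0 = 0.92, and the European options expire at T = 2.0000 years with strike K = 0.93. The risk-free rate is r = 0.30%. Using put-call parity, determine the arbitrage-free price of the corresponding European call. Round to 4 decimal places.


Answer: Call price = 0.2231

Derivation:
Put-call parity: C - P = S_0 * exp(-qT) - K * exp(-rT).
S_0 * exp(-qT) = 0.9200 * 1.00000000 = 0.92000000
K * exp(-rT) = 0.9300 * 0.99401796 = 0.92443671
C = P + S*exp(-qT) - K*exp(-rT)
C = 0.2275 + 0.92000000 - 0.92443671 = 0.2231


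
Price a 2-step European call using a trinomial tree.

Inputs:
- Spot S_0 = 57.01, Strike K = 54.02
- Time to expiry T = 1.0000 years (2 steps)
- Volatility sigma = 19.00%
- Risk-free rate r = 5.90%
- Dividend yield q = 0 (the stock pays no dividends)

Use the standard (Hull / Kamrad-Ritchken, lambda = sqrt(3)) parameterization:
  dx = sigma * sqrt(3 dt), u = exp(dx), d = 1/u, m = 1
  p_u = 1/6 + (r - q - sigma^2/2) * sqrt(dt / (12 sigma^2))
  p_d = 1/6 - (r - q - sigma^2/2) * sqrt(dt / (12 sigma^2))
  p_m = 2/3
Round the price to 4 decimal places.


dt = T/N = 0.500000; dx = sigma*sqrt(3*dt) = 0.232702
u = exp(dx) = 1.262005; d = 1/u = 0.792390
p_u = 0.210661, p_m = 0.666667, p_d = 0.122673
Discount per step: exp(-r*dt) = 0.970931
Stock lattice S(k, j) with j the centered position index:
  k=0: S(0,+0) = 57.0100
  k=1: S(1,-1) = 45.1742; S(1,+0) = 57.0100; S(1,+1) = 71.9469
  k=2: S(2,-2) = 35.7956; S(2,-1) = 45.1742; S(2,+0) = 57.0100; S(2,+1) = 71.9469; S(2,+2) = 90.7973
Terminal payoffs V(N, j) = max(S_T - K, 0):
  V(2,-2) = 0.000000; V(2,-1) = 0.000000; V(2,+0) = 2.990000; V(2,+1) = 17.926891; V(2,+2) = 36.777317
Backward induction: V(k, j) = exp(-r*dt) * [p_u * V(k+1, j+1) + p_m * V(k+1, j) + p_d * V(k+1, j-1)]
  V(1,-1) = exp(-r*dt) * [p_u*2.990000 + p_m*0.000000 + p_d*0.000000] = 0.611566
  V(1,+0) = exp(-r*dt) * [p_u*17.926891 + p_m*2.990000 + p_d*0.000000] = 5.602103
  V(1,+1) = exp(-r*dt) * [p_u*36.777317 + p_m*17.926891 + p_d*2.990000] = 19.482301
  V(0,+0) = exp(-r*dt) * [p_u*19.482301 + p_m*5.602103 + p_d*0.611566] = 7.683864

Answer: Price = V(0,0) = 7.6839


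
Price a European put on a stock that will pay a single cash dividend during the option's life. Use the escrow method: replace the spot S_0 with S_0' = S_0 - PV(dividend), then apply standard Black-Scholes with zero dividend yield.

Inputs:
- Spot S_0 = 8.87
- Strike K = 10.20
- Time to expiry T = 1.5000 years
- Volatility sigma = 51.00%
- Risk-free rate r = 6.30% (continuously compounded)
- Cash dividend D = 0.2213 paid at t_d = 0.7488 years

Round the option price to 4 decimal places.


PV(D) = D * exp(-r * t_d) = 0.2213 * 0.95392102 = 0.21110272
S_0' = S_0 - PV(D) = 8.8700 - 0.21110272 = 8.65889728
d1 = (ln(S_0'/K) + (r + sigma^2/2)*T) / (sigma*sqrt(T)) = 0.20136192
d2 = d1 - sigma*sqrt(T) = -0.42325796
exp(-rT) = 0.90982773
N(-d1) = 0.42020779; N(-d2) = 0.66394647
P = K * exp(-rT) * N(-d2) - S_0' * N(-d1) = 10.2000 * 0.90982773 * 0.66394647 - 8.65889728 * 0.42020779 = 2.5230

Answer: Price = 2.5230
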